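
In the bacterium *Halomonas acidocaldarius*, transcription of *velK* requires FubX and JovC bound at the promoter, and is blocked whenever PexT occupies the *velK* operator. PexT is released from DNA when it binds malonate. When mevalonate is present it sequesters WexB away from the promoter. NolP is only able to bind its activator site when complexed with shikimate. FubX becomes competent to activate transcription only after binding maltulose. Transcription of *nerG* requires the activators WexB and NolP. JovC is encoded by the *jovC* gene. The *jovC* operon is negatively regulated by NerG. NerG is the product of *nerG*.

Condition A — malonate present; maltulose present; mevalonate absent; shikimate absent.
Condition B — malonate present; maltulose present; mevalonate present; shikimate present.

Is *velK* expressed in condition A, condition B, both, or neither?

Condition A:
Malonate is present, so PexT is inactive.
Maltulose is present, so FubX is active.
Mevalonate is absent, so WexB is active.
Shikimate is absent, so NolP is inactive.
Required activator NolP is absent, so *nerG* is not transcribed.
So NerG is not produced.
With no repressor bound, *jovC* is transcribed.
So JovC is produced and active.
No repressor is bound and FubX and JovC are active, so *velK* is transcribed.
→ *velK* is ON in A.
Condition B:
Malonate is present, so PexT is inactive.
Maltulose is present, so FubX is active.
Mevalonate is present, so WexB is inactive.
Shikimate is present, so NolP is active.
Required activator WexB is absent, so *nerG* is not transcribed.
So NerG is not produced.
With no repressor bound, *jovC* is transcribed.
So JovC is produced and active.
No repressor is bound and FubX and JovC are active, so *velK* is transcribed.
→ *velK* is ON in B.

both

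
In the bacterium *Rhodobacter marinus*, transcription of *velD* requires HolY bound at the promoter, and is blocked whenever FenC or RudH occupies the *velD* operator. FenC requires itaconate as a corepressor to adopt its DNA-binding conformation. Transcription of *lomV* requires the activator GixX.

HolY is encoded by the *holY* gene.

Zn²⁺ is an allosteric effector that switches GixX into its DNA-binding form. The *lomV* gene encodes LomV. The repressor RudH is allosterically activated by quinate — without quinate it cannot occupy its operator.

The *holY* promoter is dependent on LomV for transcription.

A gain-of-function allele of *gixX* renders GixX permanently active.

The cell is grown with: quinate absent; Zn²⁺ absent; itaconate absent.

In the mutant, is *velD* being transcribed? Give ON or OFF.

ON

GixX is constitutively active in this strain.
No repressor is bound and GixX is active, so *lomV* is transcribed.
So LomV is produced and active.
No repressor is bound and LomV is active, so *holY* is transcribed.
So HolY is produced and active.
Itaconate is absent, so FenC is inactive.
Quinate is absent, so RudH is inactive.
No repressor is bound and HolY is active, so *velD* is transcribed.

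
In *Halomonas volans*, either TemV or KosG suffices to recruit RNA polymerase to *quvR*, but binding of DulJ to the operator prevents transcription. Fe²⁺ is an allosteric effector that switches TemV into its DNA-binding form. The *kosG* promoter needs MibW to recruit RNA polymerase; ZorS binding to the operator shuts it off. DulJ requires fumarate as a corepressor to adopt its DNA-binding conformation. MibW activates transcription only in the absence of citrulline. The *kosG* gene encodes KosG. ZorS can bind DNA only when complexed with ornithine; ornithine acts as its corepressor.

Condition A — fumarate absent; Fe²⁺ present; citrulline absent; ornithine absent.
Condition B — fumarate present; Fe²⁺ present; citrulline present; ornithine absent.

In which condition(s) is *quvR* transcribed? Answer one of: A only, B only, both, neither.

A only

Condition A:
Fumarate is absent, so DulJ is inactive.
Fe²⁺ is present, so TemV is active.
Citrulline is absent, so MibW is active.
Ornithine is absent, so ZorS is inactive.
No repressor is bound and MibW is active, so *kosG* is transcribed.
So KosG is produced and active.
Activator TemV is present, so *quvR* is transcribed.
→ *quvR* is ON in A.
Condition B:
Fumarate is present, so DulJ is active.
Fe²⁺ is present, so TemV is active.
Citrulline is present, so MibW is inactive.
Ornithine is absent, so ZorS is inactive.
Required activator MibW is absent, so *kosG* is not transcribed.
So KosG is not produced.
With repressor DulJ bound, *quvR* is not transcribed.
→ *quvR* is OFF in B.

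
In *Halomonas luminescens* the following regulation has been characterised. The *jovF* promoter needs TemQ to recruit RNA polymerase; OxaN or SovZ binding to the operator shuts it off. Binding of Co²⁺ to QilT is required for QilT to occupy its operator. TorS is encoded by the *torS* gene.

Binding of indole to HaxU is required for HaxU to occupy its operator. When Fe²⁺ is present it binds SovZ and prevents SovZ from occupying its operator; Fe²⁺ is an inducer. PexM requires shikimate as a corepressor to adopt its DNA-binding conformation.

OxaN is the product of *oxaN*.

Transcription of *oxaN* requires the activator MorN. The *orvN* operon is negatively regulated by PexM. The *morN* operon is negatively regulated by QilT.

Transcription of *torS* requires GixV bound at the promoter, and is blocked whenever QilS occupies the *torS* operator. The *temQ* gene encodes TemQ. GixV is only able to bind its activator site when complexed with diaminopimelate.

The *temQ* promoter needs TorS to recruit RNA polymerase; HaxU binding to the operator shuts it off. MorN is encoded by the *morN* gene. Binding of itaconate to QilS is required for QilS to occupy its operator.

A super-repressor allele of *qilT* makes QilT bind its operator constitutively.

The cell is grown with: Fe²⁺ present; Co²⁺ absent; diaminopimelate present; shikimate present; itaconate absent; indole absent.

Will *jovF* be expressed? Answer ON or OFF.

Indole is absent, so HaxU is inactive.
Itaconate is absent, so QilS is inactive.
Diaminopimelate is present, so GixV is active.
No repressor is bound and GixV is active, so *torS* is transcribed.
So TorS is produced and active.
No repressor is bound and TorS is active, so *temQ* is transcribed.
So TemQ is produced and active.
QilT is constitutively active in this strain.
With repressor QilT bound, *morN* is not transcribed.
So MorN is not produced.
Required activator MorN is absent, so *oxaN* is not transcribed.
So OxaN is not produced.
Fe²⁺ is present, so SovZ is inactive.
No repressor is bound and TemQ is active, so *jovF* is transcribed.

ON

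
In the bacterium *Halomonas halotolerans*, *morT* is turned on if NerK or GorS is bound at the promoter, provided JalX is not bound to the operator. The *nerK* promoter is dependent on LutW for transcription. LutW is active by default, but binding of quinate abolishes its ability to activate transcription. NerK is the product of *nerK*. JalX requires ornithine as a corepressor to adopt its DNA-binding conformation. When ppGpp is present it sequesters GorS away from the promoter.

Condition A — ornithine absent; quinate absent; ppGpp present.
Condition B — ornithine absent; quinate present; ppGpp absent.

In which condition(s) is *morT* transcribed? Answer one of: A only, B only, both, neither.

Condition A:
Ornithine is absent, so JalX is inactive.
Quinate is absent, so LutW is active.
No repressor is bound and LutW is active, so *nerK* is transcribed.
So NerK is produced and active.
ppGpp is present, so GorS is inactive.
Activator NerK is present, so *morT* is transcribed.
→ *morT* is ON in A.
Condition B:
Ornithine is absent, so JalX is inactive.
Quinate is present, so LutW is inactive.
Required activator LutW is absent, so *nerK* is not transcribed.
So NerK is not produced.
ppGpp is absent, so GorS is active.
Activator GorS is present, so *morT* is transcribed.
→ *morT* is ON in B.

both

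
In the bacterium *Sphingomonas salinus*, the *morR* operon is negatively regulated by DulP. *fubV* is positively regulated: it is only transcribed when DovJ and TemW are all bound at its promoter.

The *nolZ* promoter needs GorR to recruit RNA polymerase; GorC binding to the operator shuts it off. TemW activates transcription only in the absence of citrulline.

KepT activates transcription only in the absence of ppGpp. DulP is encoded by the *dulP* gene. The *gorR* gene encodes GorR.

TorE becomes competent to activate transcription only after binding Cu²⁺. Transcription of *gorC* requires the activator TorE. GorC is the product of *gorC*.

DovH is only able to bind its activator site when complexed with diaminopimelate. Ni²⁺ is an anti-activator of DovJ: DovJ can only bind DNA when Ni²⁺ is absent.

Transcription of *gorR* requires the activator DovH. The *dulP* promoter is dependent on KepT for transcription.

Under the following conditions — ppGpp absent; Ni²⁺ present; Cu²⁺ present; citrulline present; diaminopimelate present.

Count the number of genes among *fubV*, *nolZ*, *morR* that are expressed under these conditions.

0

Ni²⁺ is present, so DovJ is inactive.
Citrulline is present, so TemW is inactive.
Required activator DovJ is absent, so *fubV* is not transcribed.
→ *fubV* is OFF.
Cu²⁺ is present, so TorE is active.
No repressor is bound and TorE is active, so *gorC* is transcribed.
So GorC is produced and active.
Diaminopimelate is present, so DovH is active.
No repressor is bound and DovH is active, so *gorR* is transcribed.
So GorR is produced and active.
With repressor GorC bound, *nolZ* is not transcribed.
→ *nolZ* is OFF.
ppGpp is absent, so KepT is active.
No repressor is bound and KepT is active, so *dulP* is transcribed.
So DulP is produced and active.
With repressor DulP bound, *morR* is not transcribed.
→ *morR* is OFF.
0 of the 3 genes are transcribed.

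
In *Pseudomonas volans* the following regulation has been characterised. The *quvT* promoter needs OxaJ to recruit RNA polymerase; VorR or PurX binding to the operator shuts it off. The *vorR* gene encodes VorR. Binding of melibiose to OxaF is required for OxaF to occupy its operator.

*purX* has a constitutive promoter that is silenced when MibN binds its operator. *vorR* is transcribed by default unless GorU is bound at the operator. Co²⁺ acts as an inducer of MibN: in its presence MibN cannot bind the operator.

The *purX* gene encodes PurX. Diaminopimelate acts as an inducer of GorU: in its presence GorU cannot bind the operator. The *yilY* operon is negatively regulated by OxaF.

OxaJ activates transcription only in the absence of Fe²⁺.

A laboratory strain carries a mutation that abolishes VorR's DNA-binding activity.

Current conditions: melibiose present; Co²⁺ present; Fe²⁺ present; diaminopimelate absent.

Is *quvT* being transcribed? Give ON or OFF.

OFF

Fe²⁺ is present, so OxaJ is inactive.
VorR is non-functional in this strain, so it has no effect.
Co²⁺ is present, so MibN is inactive.
With no repressor bound, *purX* is transcribed.
So PurX is produced and active.
With repressor PurX bound, *quvT* is not transcribed.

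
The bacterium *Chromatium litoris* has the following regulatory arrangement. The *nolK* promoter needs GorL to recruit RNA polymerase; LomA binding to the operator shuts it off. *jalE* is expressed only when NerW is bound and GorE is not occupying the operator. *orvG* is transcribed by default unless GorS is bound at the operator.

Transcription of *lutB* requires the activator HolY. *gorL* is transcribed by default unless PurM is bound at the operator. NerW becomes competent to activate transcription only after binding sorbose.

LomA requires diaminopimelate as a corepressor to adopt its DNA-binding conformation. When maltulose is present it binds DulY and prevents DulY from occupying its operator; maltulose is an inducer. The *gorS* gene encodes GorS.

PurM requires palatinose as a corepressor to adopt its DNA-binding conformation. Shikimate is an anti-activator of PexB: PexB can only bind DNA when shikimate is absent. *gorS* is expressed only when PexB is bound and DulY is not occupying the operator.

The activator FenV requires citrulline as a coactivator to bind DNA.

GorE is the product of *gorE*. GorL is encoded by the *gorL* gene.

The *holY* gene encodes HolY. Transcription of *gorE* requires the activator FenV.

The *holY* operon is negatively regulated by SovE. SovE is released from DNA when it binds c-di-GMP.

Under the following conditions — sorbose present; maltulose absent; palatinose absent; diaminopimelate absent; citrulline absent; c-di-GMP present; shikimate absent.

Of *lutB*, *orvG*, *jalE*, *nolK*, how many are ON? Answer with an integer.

c-di-GMP is present, so SovE is inactive.
With no repressor bound, *holY* is transcribed.
So HolY is produced and active.
No repressor is bound and HolY is active, so *lutB* is transcribed.
→ *lutB* is ON.
Shikimate is absent, so PexB is active.
Maltulose is absent, so DulY is active.
With repressor DulY bound, *gorS* is not transcribed.
So GorS is not produced.
With no repressor bound, *orvG* is transcribed.
→ *orvG* is ON.
Citrulline is absent, so FenV is inactive.
Required activator FenV is absent, so *gorE* is not transcribed.
So GorE is not produced.
Sorbose is present, so NerW is active.
No repressor is bound and NerW is active, so *jalE* is transcribed.
→ *jalE* is ON.
Palatinose is absent, so PurM is inactive.
With no repressor bound, *gorL* is transcribed.
So GorL is produced and active.
Diaminopimelate is absent, so LomA is inactive.
No repressor is bound and GorL is active, so *nolK* is transcribed.
→ *nolK* is ON.
4 of the 4 genes are transcribed.

4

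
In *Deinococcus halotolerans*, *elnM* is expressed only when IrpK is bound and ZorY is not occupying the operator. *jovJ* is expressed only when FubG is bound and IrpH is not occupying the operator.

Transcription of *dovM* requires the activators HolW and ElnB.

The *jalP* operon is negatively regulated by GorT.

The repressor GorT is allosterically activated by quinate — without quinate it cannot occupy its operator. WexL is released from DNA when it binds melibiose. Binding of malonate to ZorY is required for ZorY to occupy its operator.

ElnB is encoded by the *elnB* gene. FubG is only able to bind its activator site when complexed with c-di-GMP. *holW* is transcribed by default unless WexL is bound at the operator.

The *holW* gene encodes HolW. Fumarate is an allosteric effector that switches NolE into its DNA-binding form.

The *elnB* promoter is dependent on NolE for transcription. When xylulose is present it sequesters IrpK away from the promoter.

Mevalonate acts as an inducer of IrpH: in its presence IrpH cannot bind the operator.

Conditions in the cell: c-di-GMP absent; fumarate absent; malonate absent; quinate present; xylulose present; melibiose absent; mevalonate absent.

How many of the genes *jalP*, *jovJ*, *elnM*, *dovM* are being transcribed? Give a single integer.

0

Quinate is present, so GorT is active.
With repressor GorT bound, *jalP* is not transcribed.
→ *jalP* is OFF.
Mevalonate is absent, so IrpH is active.
c-di-GMP is absent, so FubG is inactive.
With repressor IrpH bound, *jovJ* is not transcribed.
→ *jovJ* is OFF.
Xylulose is present, so IrpK is inactive.
Malonate is absent, so ZorY is inactive.
Required activator IrpK is absent, so *elnM* is not transcribed.
→ *elnM* is OFF.
Melibiose is absent, so WexL is active.
With repressor WexL bound, *holW* is not transcribed.
So HolW is not produced.
Fumarate is absent, so NolE is inactive.
Required activator NolE is absent, so *elnB* is not transcribed.
So ElnB is not produced.
Required activator HolW is absent, so *dovM* is not transcribed.
→ *dovM* is OFF.
0 of the 4 genes are transcribed.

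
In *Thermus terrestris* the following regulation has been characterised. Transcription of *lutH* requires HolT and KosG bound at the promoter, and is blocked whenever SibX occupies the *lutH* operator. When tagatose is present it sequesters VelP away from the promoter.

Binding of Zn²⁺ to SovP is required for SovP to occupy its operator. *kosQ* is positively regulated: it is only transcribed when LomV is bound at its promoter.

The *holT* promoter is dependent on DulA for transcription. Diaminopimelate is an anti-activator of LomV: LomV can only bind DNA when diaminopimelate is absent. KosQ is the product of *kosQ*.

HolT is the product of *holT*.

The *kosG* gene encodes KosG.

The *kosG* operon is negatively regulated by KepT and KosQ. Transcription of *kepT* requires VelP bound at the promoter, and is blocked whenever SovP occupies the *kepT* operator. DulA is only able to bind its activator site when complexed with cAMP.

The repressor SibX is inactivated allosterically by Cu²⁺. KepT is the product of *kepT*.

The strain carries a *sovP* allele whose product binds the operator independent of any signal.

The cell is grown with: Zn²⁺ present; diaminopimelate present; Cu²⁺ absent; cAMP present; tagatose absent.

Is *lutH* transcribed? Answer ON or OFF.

OFF

cAMP is present, so DulA is active.
No repressor is bound and DulA is active, so *holT* is transcribed.
So HolT is produced and active.
Cu²⁺ is absent, so SibX is active.
Tagatose is absent, so VelP is active.
SovP is constitutively active in this strain.
With repressor SovP bound, *kepT* is not transcribed.
So KepT is not produced.
Diaminopimelate is present, so LomV is inactive.
Required activator LomV is absent, so *kosQ* is not transcribed.
So KosQ is not produced.
With no repressor bound, *kosG* is transcribed.
So KosG is produced and active.
With repressor SibX bound, *lutH* is not transcribed.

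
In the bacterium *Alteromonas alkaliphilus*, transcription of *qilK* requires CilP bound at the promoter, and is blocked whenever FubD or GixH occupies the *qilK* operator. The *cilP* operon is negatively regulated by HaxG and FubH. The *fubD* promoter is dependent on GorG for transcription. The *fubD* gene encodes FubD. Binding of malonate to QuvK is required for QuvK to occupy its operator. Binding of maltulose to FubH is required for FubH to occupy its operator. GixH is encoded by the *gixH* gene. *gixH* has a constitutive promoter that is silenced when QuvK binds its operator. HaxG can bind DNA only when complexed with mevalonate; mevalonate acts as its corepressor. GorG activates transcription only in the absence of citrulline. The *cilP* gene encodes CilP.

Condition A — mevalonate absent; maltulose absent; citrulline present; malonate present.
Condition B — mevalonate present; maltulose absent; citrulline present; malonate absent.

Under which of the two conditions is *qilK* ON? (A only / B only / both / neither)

A only

Condition A:
Mevalonate is absent, so HaxG is inactive.
Maltulose is absent, so FubH is inactive.
With no repressor bound, *cilP* is transcribed.
So CilP is produced and active.
Citrulline is present, so GorG is inactive.
Required activator GorG is absent, so *fubD* is not transcribed.
So FubD is not produced.
Malonate is present, so QuvK is active.
With repressor QuvK bound, *gixH* is not transcribed.
So GixH is not produced.
No repressor is bound and CilP is active, so *qilK* is transcribed.
→ *qilK* is ON in A.
Condition B:
Mevalonate is present, so HaxG is active.
Maltulose is absent, so FubH is inactive.
With repressor HaxG bound, *cilP* is not transcribed.
So CilP is not produced.
Citrulline is present, so GorG is inactive.
Required activator GorG is absent, so *fubD* is not transcribed.
So FubD is not produced.
Malonate is absent, so QuvK is inactive.
With no repressor bound, *gixH* is transcribed.
So GixH is produced and active.
With repressor GixH bound, *qilK* is not transcribed.
→ *qilK* is OFF in B.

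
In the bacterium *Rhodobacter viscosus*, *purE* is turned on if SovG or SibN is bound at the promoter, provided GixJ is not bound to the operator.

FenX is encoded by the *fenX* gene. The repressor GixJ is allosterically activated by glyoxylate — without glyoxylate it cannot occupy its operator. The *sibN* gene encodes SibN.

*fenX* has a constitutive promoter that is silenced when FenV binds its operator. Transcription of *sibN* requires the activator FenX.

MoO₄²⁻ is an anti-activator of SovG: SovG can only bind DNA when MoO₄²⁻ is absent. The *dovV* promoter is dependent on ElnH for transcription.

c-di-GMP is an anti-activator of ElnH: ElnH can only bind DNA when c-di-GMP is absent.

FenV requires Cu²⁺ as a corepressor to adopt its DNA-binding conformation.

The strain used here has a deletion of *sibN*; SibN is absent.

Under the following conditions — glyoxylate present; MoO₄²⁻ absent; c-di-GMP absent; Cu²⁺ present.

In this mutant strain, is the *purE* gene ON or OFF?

Glyoxylate is present, so GixJ is active.
MoO₄²⁻ is absent, so SovG is active.
SibN is non-functional in this strain, so it has no effect.
With repressor GixJ bound, *purE* is not transcribed.

OFF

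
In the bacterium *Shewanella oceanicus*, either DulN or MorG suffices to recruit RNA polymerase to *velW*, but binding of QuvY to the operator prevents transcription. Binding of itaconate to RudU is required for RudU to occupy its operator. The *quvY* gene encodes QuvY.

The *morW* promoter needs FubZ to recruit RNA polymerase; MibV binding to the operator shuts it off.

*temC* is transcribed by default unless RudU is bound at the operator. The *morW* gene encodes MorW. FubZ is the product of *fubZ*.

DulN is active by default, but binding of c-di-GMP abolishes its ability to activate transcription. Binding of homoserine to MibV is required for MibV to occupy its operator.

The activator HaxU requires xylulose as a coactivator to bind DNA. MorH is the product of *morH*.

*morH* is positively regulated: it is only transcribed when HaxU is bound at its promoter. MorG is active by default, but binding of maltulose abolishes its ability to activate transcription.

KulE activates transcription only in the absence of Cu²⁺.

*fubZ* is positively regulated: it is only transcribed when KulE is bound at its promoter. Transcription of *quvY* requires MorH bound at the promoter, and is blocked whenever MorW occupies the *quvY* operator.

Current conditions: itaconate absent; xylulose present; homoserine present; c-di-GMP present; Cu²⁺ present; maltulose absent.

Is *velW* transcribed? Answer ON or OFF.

c-di-GMP is present, so DulN is inactive.
Cu²⁺ is present, so KulE is inactive.
Required activator KulE is absent, so *fubZ* is not transcribed.
So FubZ is not produced.
Homoserine is present, so MibV is active.
With repressor MibV bound, *morW* is not transcribed.
So MorW is not produced.
Xylulose is present, so HaxU is active.
No repressor is bound and HaxU is active, so *morH* is transcribed.
So MorH is produced and active.
No repressor is bound and MorH is active, so *quvY* is transcribed.
So QuvY is produced and active.
Maltulose is absent, so MorG is active.
With repressor QuvY bound, *velW* is not transcribed.

OFF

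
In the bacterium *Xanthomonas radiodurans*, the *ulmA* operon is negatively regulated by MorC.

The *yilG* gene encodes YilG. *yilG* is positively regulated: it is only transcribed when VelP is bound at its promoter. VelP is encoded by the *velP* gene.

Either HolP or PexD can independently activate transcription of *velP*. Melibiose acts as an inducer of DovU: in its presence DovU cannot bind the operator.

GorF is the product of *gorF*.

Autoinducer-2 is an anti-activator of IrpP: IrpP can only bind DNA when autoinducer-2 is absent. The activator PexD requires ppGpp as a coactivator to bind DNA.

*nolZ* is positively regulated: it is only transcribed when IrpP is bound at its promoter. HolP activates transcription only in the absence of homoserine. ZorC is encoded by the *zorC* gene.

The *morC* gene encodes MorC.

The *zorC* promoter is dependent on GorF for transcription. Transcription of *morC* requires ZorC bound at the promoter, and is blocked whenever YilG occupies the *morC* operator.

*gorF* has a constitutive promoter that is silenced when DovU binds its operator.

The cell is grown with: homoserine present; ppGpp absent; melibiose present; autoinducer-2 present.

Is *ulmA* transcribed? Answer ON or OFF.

OFF

Melibiose is present, so DovU is inactive.
With no repressor bound, *gorF* is transcribed.
So GorF is produced and active.
No repressor is bound and GorF is active, so *zorC* is transcribed.
So ZorC is produced and active.
Homoserine is present, so HolP is inactive.
ppGpp is absent, so PexD is inactive.
No activator is available at the *velP* promoter, so *velP* is not transcribed.
So VelP is not produced.
Required activator VelP is absent, so *yilG* is not transcribed.
So YilG is not produced.
No repressor is bound and ZorC is active, so *morC* is transcribed.
So MorC is produced and active.
With repressor MorC bound, *ulmA* is not transcribed.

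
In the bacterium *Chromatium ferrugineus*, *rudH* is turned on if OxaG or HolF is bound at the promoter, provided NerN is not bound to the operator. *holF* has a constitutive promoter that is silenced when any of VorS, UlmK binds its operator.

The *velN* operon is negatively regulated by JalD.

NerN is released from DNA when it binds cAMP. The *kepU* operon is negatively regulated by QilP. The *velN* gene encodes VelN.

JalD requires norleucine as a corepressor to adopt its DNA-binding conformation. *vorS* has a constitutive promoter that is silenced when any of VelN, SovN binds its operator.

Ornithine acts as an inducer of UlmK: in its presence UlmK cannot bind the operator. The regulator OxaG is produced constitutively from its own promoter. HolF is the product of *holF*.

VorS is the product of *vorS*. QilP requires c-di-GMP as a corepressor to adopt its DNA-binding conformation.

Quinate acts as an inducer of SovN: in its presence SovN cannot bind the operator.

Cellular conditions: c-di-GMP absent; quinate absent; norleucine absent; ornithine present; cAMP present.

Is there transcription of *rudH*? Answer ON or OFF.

OxaG is produced constitutively and is active.
Norleucine is absent, so JalD is inactive.
With no repressor bound, *velN* is transcribed.
So VelN is produced and active.
Quinate is absent, so SovN is active.
With repressor VelN bound, *vorS* is not transcribed.
So VorS is not produced.
Ornithine is present, so UlmK is inactive.
With no repressor bound, *holF* is transcribed.
So HolF is produced and active.
cAMP is present, so NerN is inactive.
Activator OxaG is present, so *rudH* is transcribed.

ON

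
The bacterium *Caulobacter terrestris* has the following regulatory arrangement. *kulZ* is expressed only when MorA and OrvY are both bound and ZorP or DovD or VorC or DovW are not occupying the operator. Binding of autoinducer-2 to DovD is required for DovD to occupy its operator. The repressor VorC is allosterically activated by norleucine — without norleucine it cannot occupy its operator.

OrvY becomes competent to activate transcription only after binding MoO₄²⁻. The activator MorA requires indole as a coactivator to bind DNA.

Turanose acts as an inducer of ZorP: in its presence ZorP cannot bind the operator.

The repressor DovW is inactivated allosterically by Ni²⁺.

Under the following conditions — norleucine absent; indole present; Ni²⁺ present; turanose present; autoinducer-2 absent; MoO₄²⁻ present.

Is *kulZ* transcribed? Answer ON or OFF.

Turanose is present, so ZorP is inactive.
Autoinducer-2 is absent, so DovD is inactive.
Indole is present, so MorA is active.
Norleucine is absent, so VorC is inactive.
MoO₄²⁻ is present, so OrvY is active.
Ni²⁺ is present, so DovW is inactive.
No repressor is bound and MorA and OrvY are active, so *kulZ* is transcribed.

ON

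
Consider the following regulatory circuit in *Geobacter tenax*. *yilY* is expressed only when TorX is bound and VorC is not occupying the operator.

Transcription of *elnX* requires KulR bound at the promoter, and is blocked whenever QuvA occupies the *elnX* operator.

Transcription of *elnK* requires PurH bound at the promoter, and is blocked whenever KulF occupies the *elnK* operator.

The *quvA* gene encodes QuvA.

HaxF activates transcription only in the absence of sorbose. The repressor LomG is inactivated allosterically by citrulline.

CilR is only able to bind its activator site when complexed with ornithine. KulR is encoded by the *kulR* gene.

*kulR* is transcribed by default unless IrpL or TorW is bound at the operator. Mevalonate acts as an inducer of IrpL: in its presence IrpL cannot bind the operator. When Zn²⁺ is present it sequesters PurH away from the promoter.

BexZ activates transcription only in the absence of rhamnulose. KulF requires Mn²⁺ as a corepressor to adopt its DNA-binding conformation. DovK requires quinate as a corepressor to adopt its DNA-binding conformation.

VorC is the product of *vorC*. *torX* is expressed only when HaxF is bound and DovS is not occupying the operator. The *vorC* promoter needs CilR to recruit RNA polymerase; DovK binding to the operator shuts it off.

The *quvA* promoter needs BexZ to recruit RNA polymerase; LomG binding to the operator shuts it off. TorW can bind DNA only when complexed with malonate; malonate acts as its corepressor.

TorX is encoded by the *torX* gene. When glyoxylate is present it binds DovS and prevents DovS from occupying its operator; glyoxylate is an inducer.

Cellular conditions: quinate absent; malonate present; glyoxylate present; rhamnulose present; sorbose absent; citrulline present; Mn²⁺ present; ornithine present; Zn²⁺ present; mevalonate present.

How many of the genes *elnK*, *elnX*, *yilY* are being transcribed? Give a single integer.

0

Mn²⁺ is present, so KulF is active.
Zn²⁺ is present, so PurH is inactive.
With repressor KulF bound, *elnK* is not transcribed.
→ *elnK* is OFF.
Mevalonate is present, so IrpL is inactive.
Malonate is present, so TorW is active.
With repressor TorW bound, *kulR* is not transcribed.
So KulR is not produced.
Rhamnulose is present, so BexZ is inactive.
Citrulline is present, so LomG is inactive.
Required activator BexZ is absent, so *quvA* is not transcribed.
So QuvA is not produced.
Required activator KulR is absent, so *elnX* is not transcribed.
→ *elnX* is OFF.
Glyoxylate is present, so DovS is inactive.
Sorbose is absent, so HaxF is active.
No repressor is bound and HaxF is active, so *torX* is transcribed.
So TorX is produced and active.
Ornithine is present, so CilR is active.
Quinate is absent, so DovK is inactive.
No repressor is bound and CilR is active, so *vorC* is transcribed.
So VorC is produced and active.
With repressor VorC bound, *yilY* is not transcribed.
→ *yilY* is OFF.
0 of the 3 genes are transcribed.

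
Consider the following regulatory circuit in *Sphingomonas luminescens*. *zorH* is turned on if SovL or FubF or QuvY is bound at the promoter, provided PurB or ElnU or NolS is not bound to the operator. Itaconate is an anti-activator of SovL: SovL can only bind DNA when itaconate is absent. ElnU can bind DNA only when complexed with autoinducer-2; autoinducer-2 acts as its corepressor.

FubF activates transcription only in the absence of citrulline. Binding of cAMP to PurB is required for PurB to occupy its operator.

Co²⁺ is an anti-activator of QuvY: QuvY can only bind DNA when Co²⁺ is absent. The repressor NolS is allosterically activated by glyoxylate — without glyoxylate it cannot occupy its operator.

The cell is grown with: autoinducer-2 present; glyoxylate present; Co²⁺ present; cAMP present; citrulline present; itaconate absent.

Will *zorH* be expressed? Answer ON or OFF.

cAMP is present, so PurB is active.
Autoinducer-2 is present, so ElnU is active.
Itaconate is absent, so SovL is active.
Citrulline is present, so FubF is inactive.
Glyoxylate is present, so NolS is active.
Co²⁺ is present, so QuvY is inactive.
With repressor PurB bound, *zorH* is not transcribed.

OFF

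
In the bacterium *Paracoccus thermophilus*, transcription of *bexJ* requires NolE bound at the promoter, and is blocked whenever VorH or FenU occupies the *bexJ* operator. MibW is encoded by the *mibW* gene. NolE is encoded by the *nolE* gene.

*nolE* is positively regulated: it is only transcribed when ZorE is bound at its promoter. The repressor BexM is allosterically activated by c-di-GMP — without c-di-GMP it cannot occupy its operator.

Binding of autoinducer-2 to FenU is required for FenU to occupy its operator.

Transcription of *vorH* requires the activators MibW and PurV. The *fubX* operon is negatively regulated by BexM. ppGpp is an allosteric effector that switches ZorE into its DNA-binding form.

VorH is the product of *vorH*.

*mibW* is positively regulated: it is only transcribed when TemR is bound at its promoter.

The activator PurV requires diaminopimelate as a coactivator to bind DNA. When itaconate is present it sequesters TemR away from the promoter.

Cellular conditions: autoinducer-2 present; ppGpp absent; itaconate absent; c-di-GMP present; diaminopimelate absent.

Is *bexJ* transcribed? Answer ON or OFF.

OFF

ppGpp is absent, so ZorE is inactive.
Required activator ZorE is absent, so *nolE* is not transcribed.
So NolE is not produced.
Itaconate is absent, so TemR is active.
No repressor is bound and TemR is active, so *mibW* is transcribed.
So MibW is produced and active.
Diaminopimelate is absent, so PurV is inactive.
Required activator PurV is absent, so *vorH* is not transcribed.
So VorH is not produced.
Autoinducer-2 is present, so FenU is active.
With repressor FenU bound, *bexJ* is not transcribed.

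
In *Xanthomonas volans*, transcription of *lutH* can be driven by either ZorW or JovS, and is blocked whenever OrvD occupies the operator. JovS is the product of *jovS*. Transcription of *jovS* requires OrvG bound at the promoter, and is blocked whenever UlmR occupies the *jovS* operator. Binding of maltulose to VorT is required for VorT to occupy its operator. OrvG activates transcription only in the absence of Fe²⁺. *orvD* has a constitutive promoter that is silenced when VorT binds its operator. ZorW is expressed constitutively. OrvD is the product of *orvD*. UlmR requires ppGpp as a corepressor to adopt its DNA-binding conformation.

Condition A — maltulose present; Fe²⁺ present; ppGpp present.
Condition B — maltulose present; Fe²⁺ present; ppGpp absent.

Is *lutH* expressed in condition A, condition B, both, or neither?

Condition A:
ZorW is produced constitutively and is active.
Maltulose is present, so VorT is active.
With repressor VorT bound, *orvD* is not transcribed.
So OrvD is not produced.
Fe²⁺ is present, so OrvG is inactive.
ppGpp is present, so UlmR is active.
With repressor UlmR bound, *jovS* is not transcribed.
So JovS is not produced.
Activator ZorW is present, so *lutH* is transcribed.
→ *lutH* is ON in A.
Condition B:
ZorW is produced constitutively and is active.
Maltulose is present, so VorT is active.
With repressor VorT bound, *orvD* is not transcribed.
So OrvD is not produced.
Fe²⁺ is present, so OrvG is inactive.
ppGpp is absent, so UlmR is inactive.
Required activator OrvG is absent, so *jovS* is not transcribed.
So JovS is not produced.
Activator ZorW is present, so *lutH* is transcribed.
→ *lutH* is ON in B.

both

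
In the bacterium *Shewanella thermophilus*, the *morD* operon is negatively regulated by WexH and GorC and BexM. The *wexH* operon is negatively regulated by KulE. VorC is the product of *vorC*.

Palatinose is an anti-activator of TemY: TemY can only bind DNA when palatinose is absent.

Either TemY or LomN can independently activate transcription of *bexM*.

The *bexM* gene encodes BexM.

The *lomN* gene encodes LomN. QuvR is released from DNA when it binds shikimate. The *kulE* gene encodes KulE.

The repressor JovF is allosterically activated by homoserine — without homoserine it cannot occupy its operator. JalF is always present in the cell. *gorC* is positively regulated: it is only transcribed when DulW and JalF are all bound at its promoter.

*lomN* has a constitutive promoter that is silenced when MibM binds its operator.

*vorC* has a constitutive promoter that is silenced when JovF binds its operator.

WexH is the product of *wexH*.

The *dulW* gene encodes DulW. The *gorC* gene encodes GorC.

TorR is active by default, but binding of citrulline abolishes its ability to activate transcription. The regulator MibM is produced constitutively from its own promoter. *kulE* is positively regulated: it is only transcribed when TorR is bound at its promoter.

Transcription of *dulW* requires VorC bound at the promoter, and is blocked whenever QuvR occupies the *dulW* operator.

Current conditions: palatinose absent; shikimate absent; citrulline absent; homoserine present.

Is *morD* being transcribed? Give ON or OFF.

OFF

Citrulline is absent, so TorR is active.
No repressor is bound and TorR is active, so *kulE* is transcribed.
So KulE is produced and active.
With repressor KulE bound, *wexH* is not transcribed.
So WexH is not produced.
Homoserine is present, so JovF is active.
With repressor JovF bound, *vorC* is not transcribed.
So VorC is not produced.
Shikimate is absent, so QuvR is active.
With repressor QuvR bound, *dulW* is not transcribed.
So DulW is not produced.
JalF is produced constitutively and is active.
Required activator DulW is absent, so *gorC* is not transcribed.
So GorC is not produced.
Palatinose is absent, so TemY is active.
MibM is produced constitutively and is active.
With repressor MibM bound, *lomN* is not transcribed.
So LomN is not produced.
Activator TemY is present, so *bexM* is transcribed.
So BexM is produced and active.
With repressor BexM bound, *morD* is not transcribed.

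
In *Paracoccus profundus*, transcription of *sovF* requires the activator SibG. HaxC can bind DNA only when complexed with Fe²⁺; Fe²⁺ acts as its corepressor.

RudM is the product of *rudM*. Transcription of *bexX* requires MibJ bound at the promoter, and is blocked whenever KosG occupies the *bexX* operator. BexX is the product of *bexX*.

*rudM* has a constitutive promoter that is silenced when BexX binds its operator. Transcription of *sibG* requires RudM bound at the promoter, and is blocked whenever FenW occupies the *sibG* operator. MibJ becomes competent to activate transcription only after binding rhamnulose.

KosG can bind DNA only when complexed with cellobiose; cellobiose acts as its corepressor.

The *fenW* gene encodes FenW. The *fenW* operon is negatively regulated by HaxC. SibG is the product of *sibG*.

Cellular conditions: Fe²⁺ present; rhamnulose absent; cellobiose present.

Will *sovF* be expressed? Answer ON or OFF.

ON

Cellobiose is present, so KosG is active.
Rhamnulose is absent, so MibJ is inactive.
With repressor KosG bound, *bexX* is not transcribed.
So BexX is not produced.
With no repressor bound, *rudM* is transcribed.
So RudM is produced and active.
Fe²⁺ is present, so HaxC is active.
With repressor HaxC bound, *fenW* is not transcribed.
So FenW is not produced.
No repressor is bound and RudM is active, so *sibG* is transcribed.
So SibG is produced and active.
No repressor is bound and SibG is active, so *sovF* is transcribed.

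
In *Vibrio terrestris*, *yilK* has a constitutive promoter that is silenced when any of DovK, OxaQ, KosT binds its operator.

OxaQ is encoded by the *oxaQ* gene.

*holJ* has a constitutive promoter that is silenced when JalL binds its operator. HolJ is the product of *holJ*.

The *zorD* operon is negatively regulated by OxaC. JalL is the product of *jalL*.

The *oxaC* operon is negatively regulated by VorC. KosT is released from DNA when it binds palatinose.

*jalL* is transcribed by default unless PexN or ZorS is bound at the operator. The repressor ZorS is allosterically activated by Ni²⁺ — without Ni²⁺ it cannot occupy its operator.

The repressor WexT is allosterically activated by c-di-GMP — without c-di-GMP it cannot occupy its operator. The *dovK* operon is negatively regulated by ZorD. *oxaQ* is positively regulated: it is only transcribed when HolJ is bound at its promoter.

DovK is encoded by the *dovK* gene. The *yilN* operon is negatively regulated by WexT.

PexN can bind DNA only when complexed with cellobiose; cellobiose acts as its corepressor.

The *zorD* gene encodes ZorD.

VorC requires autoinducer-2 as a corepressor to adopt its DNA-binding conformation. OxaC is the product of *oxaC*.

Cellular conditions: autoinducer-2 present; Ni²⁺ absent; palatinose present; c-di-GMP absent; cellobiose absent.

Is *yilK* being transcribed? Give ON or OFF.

Autoinducer-2 is present, so VorC is active.
With repressor VorC bound, *oxaC* is not transcribed.
So OxaC is not produced.
With no repressor bound, *zorD* is transcribed.
So ZorD is produced and active.
With repressor ZorD bound, *dovK* is not transcribed.
So DovK is not produced.
Cellobiose is absent, so PexN is inactive.
Ni²⁺ is absent, so ZorS is inactive.
With no repressor bound, *jalL* is transcribed.
So JalL is produced and active.
With repressor JalL bound, *holJ* is not transcribed.
So HolJ is not produced.
Required activator HolJ is absent, so *oxaQ* is not transcribed.
So OxaQ is not produced.
Palatinose is present, so KosT is inactive.
With no repressor bound, *yilK* is transcribed.

ON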